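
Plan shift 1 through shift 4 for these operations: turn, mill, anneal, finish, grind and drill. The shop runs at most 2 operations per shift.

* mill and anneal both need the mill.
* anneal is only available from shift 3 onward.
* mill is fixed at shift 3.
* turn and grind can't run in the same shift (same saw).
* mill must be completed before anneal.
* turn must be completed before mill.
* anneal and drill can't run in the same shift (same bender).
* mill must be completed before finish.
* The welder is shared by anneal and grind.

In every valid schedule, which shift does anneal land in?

shift 4

anneal's window is shift 3–shift 4.
mill is fixed at shift 3, and anneal can't share a shift with mill.
So anneal must be shift 4.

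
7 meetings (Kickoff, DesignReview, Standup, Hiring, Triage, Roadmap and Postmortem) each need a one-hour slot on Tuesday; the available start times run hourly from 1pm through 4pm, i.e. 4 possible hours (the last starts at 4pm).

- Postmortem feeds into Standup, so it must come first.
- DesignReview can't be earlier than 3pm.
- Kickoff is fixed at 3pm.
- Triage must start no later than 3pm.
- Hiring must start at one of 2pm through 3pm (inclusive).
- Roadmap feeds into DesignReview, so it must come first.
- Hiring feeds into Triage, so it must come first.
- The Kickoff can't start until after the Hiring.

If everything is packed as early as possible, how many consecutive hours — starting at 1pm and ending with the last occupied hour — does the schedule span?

3 hours

The precedence chain requires at least 2 distinct hours.
Kickoff can't be placed before 3pm — that is hour 3 counting from 1pm — so the schedule must run through at least 3 hours.
3 works (last occupied hour: 3pm): for example Standup=2pm, DesignReview=3pm, Hiring=2pm, Triage=3pm, Postmortem=1pm, Kickoff=3pm, Roadmap=1pm.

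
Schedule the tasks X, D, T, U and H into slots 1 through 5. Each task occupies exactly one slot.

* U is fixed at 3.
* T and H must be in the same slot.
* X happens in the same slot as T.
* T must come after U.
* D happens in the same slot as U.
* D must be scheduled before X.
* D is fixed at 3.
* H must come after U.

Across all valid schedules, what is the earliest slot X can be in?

Precedence pushes X to at least 4.
X at 4 is achievable: H=4, D=3, X=4, T=4, U=3.

4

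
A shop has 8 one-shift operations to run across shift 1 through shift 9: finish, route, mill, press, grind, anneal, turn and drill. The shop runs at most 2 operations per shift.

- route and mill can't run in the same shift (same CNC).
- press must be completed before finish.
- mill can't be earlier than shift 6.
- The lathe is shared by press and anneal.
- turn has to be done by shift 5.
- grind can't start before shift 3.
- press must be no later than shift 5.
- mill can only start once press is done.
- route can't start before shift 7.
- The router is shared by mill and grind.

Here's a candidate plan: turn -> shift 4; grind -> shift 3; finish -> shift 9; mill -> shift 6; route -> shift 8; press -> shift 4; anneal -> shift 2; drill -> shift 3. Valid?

route can't start before shift 7 — holds.
The lathe is shared by press and anneal — holds.
The router is shared by mill and grind — holds.
The shop runs at most 2 operations per shift — holds.
press must be completed before finish — holds.
grind can't start before shift 3 — holds.
mill can't be earlier than shift 6 — holds.
route and mill can't run in the same shift (same CNC) — holds.
press must be no later than shift 5 — holds.
mill can only start once press is done — holds.
turn has to be done by shift 5 — holds.

Valid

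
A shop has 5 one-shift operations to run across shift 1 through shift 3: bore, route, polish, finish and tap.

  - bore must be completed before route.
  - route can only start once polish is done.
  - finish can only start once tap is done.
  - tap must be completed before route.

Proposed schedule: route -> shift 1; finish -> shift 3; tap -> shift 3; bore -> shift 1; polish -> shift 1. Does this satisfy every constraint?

No — it violates: tap must be completed before route

finish can only start once tap is done — violated.
route can only start once polish is done — violated.
bore must be completed before route — violated.
tap must be completed before route — violated.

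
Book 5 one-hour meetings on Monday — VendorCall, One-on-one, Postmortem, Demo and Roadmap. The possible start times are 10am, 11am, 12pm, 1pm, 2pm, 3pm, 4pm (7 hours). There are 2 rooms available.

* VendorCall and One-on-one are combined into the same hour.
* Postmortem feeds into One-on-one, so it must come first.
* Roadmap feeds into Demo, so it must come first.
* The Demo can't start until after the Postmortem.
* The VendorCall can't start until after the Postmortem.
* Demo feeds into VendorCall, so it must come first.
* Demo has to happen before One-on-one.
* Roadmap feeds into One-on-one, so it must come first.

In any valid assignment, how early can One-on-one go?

Precedence pushes One-on-one to at least 12pm.
One-on-one at 12pm is achievable: Postmortem=10am; One-on-one=12pm; Demo=11am; Roadmap=10am; VendorCall=12pm.

12pm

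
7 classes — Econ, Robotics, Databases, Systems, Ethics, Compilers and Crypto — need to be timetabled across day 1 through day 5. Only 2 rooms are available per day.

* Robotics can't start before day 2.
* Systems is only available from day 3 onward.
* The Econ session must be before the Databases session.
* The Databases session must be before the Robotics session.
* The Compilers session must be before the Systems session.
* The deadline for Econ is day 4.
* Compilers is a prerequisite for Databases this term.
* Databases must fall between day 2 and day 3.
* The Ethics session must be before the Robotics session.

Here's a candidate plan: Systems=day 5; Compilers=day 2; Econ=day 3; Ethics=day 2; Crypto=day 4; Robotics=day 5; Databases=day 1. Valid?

No. The Econ session must be before the Databases session is not satisfied.

Systems is only available from day 3 onward — holds.
Only 2 rooms are available per day — holds.
The Econ session must be before the Databases session — violated.
The Databases session must be before the Robotics session — holds.
The deadline for Econ is day 4 — holds.
The Compilers session must be before the Systems session — holds.
Robotics can't start before day 2 — holds.
Compilers is a prerequisite for Databases this term — violated.
The Ethics session must be before the Robotics session — holds.
Databases must fall between day 2 and day 3 — violated.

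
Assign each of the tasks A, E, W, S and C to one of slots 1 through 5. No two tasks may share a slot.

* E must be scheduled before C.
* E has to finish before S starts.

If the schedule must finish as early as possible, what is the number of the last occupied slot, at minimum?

5

The precedence chain requires at least 2 distinct slots.
With at most 1 per slot and 5 tasks, at least 5 slots are needed.
5 works (last occupied slot: 5): for example E -> 1, C -> 3, A -> 4, S -> 2, W -> 5.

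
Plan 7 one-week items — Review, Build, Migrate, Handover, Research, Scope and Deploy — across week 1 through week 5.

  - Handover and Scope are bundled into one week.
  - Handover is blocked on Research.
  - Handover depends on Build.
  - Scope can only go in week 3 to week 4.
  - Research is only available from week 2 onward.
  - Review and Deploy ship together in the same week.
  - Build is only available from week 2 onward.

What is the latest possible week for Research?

Research is available from week 2; downstream work caps Research at week 3.
Research at week 3 is achievable: Research -> week 3; Review -> week 1; Build -> week 2; Deploy -> week 1; Scope -> week 4; Migrate -> week 1; Handover -> week 4.

week 3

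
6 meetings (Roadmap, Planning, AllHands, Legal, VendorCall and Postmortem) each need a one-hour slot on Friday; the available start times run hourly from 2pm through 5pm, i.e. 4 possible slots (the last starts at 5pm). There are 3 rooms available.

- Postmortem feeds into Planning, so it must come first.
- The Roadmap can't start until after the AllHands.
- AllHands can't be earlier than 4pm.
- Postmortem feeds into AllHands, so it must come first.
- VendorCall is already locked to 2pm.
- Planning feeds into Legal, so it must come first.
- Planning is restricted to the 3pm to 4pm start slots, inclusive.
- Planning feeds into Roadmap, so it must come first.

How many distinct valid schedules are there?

Enumerating: Planning in 3pm; AllHands in 4pm; Legal in 4pm; Postmortem in 2pm; Roadmap in 5pm; VendorCall in 2pm | Postmortem in 2pm, AllHands in 4pm, Legal in 5pm, VendorCall in 2pm, Roadmap in 5pm, Planning in 3pm | Planning in 4pm, AllHands in 4pm, Roadmap in 5pm, VendorCall in 2pm, Postmortem in 2pm, Legal in 5pm | VendorCall in 2pm, Postmortem in 3pm, Planning in 4pm, Roadmap in 5pm, AllHands in 4pm, Legal in 5pm.

4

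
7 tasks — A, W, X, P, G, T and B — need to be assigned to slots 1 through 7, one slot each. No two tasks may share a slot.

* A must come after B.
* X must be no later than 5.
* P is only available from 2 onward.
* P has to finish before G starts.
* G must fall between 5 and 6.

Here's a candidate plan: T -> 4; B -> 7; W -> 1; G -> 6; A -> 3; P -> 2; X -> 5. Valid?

P has to finish before G starts — holds.
X must be no later than 5 — holds.
P is only available from 2 onward — holds.
A must come after B — violated.
No two tasks may share a slot — holds.
G must fall between 5 and 6 — holds.

No. A must come after B is not satisfied.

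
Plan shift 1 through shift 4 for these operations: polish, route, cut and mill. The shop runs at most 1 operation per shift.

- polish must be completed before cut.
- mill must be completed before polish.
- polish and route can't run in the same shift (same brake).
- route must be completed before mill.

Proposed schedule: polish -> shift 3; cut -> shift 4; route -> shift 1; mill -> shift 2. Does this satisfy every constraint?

Valid

route must be completed before mill — holds.
polish must be completed before cut — holds.
The shop runs at most 1 operation per shift — holds.
polish and route can't run in the same shift (same brake) — holds.
mill must be completed before polish — holds.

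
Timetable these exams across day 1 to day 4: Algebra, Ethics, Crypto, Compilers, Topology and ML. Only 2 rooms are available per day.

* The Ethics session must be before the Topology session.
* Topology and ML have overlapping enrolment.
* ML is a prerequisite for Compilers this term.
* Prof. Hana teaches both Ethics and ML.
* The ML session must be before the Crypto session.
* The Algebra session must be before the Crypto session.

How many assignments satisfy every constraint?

57

Splitting on Algebra: it can be day 1 (30), day 2 (19), day 3 (8). Listing each branch's schedules as (Ethics, Crypto, Compilers, Topology, ML) by day number:
Algebra=day 1: (1,3,3,4,2) (1,3,4,3,2) (1,3,4,4,2) (1,4,3,3,2) (1,4,3,4,2) (1,4,4,2,3) (1,4,4,3,2) (2,2,3,3,1) (2,2,3,4,1) (2,2,4,3,1) (2,2,4,4,1) (2,3,2,3,1) (2,3,2,4,1) (2,3,3,4,1) (2,3,4,3,1) (2,3,4,4,1) (2,4,2,3,1) (2,4,2,4,1) (2,4,3,3,1) (2,4,3,4,1) (2,4,4,3,1) (3,2,2,4,1) (3,2,3,4,1) (3,2,4,4,1) (3,3,2,4,1) (3,3,4,4,1) (3,3,4,4,2) (3,4,2,4,1) (3,4,3,4,1) (3,4,3,4,2) — 30.
Algebra=day 2: (1,3,3,4,2) (1,3,4,3,2) (1,3,4,4,2) (1,4,3,3,2) (1,4,3,4,2) (1,4,4,2,3) (1,4,4,3,2) (2,3,3,4,1) (2,3,4,3,1) (2,3,4,4,1) (2,4,3,3,1) (2,4,3,4,1) (2,4,4,3,1) (3,3,2,4,1) (3,3,4,4,1) (3,3,4,4,2) (3,4,2,4,1) (3,4,3,4,1) (3,4,3,4,2) — 19.
Algebra=day 3: (1,4,3,4,2) (1,4,4,2,3) (1,4,4,3,2) (2,4,2,3,1) (2,4,2,4,1) (2,4,3,4,1) (2,4,4,3,1) (3,4,2,4,1) — 8.
Summing: 30 + 19 + 8 = 57.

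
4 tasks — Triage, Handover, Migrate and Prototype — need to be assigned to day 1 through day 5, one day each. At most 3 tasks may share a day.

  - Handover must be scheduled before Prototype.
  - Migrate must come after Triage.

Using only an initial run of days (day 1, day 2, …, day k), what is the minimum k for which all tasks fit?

The precedence chain requires at least 2 distinct days.
With at most 3 per day and 4 tasks, at least 2 days are needed.
2 works (last occupied day: day 2): for example Prototype -> day 2; Migrate -> day 2; Handover -> day 1; Triage -> day 1.

2 days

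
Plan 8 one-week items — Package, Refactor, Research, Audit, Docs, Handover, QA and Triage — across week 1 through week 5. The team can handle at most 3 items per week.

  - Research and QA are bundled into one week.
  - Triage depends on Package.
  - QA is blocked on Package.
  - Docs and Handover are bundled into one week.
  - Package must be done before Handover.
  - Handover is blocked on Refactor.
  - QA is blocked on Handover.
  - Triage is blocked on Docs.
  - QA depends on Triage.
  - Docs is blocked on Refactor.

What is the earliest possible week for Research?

week 4

Research must be in the same week as QA, which can't be before week 4, so Research is at least week 4.
Research at week 4 is achievable: Refactor in week 1, Audit in week 1, Triage in week 3, Package in week 1, Research in week 4, Docs in week 2, Handover in week 2, QA in week 4.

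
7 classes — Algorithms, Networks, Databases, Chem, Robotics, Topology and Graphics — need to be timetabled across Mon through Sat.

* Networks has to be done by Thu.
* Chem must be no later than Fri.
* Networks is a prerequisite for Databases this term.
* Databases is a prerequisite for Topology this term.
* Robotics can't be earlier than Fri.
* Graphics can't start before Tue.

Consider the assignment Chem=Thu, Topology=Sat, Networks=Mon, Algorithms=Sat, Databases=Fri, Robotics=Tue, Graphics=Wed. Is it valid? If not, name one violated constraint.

No. Robotics can't be earlier than Fri is not satisfied.

Networks has to be done by Thu — holds.
Graphics can't start before Tue — holds.
Databases is a prerequisite for Topology this term — holds.
Chem must be no later than Fri — holds.
Robotics can't be earlier than Fri — violated.
Networks is a prerequisite for Databases this term — holds.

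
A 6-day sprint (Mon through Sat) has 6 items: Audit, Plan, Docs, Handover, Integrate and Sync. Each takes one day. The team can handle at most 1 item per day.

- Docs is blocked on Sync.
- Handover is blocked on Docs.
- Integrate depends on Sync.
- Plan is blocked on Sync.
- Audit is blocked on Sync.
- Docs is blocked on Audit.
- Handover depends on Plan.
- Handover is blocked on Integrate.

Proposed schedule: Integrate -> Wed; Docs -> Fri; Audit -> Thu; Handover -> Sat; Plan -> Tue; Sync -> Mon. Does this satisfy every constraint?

Yes

Docs is blocked on Sync — holds.
Integrate depends on Sync — holds.
The team can handle at most 1 item per day — holds.
Handover depends on Plan — holds.
Handover is blocked on Integrate — holds.
Plan is blocked on Sync — holds.
Handover is blocked on Docs — holds.
Docs is blocked on Audit — holds.
Audit is blocked on Sync — holds.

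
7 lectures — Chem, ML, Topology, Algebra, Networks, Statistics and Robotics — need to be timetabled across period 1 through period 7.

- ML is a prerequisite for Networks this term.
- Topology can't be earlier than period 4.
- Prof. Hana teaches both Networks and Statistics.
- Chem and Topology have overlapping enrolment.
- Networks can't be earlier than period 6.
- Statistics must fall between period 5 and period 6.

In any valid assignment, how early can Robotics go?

Robotics at period 1 is achievable: Networks -> period 6, ML -> period 1, Robotics -> period 1, Chem -> period 1, Topology -> period 4, Statistics -> period 5, Algebra -> period 1.

period 1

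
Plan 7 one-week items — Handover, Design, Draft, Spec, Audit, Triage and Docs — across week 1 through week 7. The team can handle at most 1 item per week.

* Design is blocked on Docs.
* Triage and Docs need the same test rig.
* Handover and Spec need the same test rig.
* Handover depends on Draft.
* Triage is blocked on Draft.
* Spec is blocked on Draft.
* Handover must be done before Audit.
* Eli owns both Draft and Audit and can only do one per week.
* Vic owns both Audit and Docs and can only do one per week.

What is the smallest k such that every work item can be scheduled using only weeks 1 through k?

7

The precedence chain requires at least 3 distinct weeks.
With at most 1 per week and 7 work items, at least 7 weeks are needed.
7 works (last occupied week: week 7): for example Docs in week 3; Triage in week 7; Handover in week 2; Design in week 4; Draft in week 1; Spec in week 5; Audit in week 6.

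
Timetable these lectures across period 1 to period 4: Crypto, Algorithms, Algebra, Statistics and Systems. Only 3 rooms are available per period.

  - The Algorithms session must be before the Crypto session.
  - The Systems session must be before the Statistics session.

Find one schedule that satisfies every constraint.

Statistics -> period 2, Algorithms -> period 1, Systems -> period 1, Algebra -> period 1, Crypto -> period 2

Checking: Systems(period 1) before Statistics(period 2); Algorithms(period 1) before Crypto(period 2); max 3 per period (cap 3).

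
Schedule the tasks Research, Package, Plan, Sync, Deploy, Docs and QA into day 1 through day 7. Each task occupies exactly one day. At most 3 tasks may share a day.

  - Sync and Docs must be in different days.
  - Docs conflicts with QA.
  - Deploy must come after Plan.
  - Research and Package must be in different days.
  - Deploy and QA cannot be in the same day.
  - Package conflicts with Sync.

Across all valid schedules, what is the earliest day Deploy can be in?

day 2

Precedence pushes Deploy to at least day 2.
Deploy at day 2 is achievable: Docs=day 2; Research=day 1; Deploy=day 2; QA=day 3; Sync=day 1; Plan=day 1; Package=day 2.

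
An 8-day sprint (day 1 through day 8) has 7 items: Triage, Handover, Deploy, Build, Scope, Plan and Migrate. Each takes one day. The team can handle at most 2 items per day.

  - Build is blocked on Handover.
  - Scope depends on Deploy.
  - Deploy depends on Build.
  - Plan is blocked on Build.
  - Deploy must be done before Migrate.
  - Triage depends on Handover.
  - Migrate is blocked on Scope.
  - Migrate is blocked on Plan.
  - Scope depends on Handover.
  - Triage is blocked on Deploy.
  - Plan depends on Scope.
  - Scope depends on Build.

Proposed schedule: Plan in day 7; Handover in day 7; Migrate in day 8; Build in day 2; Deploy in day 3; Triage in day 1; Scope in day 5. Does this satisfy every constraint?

Plan is blocked on Build — holds.
Plan depends on Scope — holds.
Migrate is blocked on Plan — holds.
Scope depends on Deploy — holds.
Migrate is blocked on Scope — holds.
Deploy must be done before Migrate — holds.
Deploy depends on Build — holds.
Scope depends on Handover — violated.
Build is blocked on Handover — violated.
Scope depends on Build — holds.
The team can handle at most 2 items per day — holds.
Triage is blocked on Deploy — violated.
Triage depends on Handover — violated.

No. Triage depends on Handover is not satisfied.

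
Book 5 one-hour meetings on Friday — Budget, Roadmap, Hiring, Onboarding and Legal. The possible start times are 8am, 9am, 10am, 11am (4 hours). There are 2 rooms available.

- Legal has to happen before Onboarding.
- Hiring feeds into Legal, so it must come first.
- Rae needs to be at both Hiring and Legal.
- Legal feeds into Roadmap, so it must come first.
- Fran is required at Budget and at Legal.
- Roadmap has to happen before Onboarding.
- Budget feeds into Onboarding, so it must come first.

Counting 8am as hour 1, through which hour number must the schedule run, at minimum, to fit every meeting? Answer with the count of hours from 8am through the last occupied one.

4 hours

The precedence chain requires at least 4 distinct hours.
With at most 2 per hour and 5 meetings, at least 3 hours are needed.
4 works (last occupied hour: 11am): for example Legal=9am; Budget=8am; Onboarding=11am; Roadmap=10am; Hiring=8am.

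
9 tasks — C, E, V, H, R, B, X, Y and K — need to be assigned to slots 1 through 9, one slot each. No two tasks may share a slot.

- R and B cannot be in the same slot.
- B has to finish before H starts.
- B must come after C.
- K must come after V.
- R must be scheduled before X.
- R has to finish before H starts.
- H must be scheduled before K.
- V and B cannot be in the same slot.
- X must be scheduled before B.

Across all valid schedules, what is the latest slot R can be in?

Downstream work caps R at 5.
R at 5 is achievable: K -> 9, R -> 5, C -> 1, V -> 2, B -> 7, X -> 6, E -> 3, H -> 8, Y -> 4.

5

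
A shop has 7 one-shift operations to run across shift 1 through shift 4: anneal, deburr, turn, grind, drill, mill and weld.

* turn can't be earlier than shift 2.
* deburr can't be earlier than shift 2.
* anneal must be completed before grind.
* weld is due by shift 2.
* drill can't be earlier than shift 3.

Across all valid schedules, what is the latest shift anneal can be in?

Downstream work caps anneal at shift 3.
anneal at shift 3 is achievable: weld -> shift 1, turn -> shift 2, anneal -> shift 3, deburr -> shift 2, grind -> shift 4, mill -> shift 1, drill -> shift 3.

shift 3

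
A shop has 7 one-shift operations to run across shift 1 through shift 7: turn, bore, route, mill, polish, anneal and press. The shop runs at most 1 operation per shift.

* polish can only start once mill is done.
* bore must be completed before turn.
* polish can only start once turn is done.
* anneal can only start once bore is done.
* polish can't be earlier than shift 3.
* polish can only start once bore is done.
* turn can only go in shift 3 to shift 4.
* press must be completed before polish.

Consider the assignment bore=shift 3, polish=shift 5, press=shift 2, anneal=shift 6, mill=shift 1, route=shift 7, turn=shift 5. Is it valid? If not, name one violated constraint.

bore must be completed before turn — holds.
The shop runs at most 1 operation per shift — violated.
polish can only start once mill is done — holds.
turn can only go in shift 3 to shift 4 — violated.
press must be completed before polish — holds.
polish can't be earlier than shift 3 — holds.
anneal can only start once bore is done — holds.
polish can only start once turn is done — violated.
polish can only start once bore is done — holds.

Invalid. turn can only go in shift 3 to shift 4.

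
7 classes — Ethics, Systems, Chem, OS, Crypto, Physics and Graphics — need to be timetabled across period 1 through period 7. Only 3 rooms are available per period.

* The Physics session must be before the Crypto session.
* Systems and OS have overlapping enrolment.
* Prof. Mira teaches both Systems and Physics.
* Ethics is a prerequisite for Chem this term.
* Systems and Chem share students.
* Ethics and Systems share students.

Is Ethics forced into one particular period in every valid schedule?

Ethics can be period 1 (e.g. Systems in period 3, Crypto in period 2, Physics in period 1, OS in period 1, Ethics in period 1, Chem in period 2, Graphics in period 2) or period 2 (e.g. Graphics=period 1; Ethics=period 2; Crypto=period 2; Physics=period 1; OS=period 1; Systems=period 4; Chem=period 3).

No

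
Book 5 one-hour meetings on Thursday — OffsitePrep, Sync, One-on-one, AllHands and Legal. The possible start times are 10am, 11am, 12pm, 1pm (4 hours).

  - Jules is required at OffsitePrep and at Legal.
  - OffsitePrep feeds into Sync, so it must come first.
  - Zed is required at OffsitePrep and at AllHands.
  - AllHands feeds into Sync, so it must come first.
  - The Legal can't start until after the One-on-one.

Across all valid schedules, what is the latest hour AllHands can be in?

12pm

Downstream work caps AllHands at 12pm.
AllHands at 12pm is achievable: AllHands -> 12pm, Legal -> 11am, OffsitePrep -> 10am, Sync -> 1pm, One-on-one -> 10am.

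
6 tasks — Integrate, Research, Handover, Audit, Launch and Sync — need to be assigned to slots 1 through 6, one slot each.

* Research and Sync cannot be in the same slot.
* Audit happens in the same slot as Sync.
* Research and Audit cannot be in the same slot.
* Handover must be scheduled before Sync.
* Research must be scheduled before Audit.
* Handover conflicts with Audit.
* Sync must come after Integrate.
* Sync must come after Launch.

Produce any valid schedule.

Handover in 1; Research in 1; Sync in 2; Audit in 2; Launch in 1; Integrate in 1

Checking: Integrate(1) before Sync(2); Launch(1) before Sync(2); Research(1) before Audit(2); Handover(1) before Sync(2); Research(1) != Audit(2); Handover(1) != Audit(2); Research(1) != Sync(2); Audit = Sync = 2.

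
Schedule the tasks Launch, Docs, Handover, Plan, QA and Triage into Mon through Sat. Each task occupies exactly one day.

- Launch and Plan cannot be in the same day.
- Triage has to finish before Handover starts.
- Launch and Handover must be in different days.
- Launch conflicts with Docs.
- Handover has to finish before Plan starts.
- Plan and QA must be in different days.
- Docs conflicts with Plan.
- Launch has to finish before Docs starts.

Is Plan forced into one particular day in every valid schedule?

No

Plan can be Wed (e.g. Handover=Tue; Launch=Mon; Plan=Wed; Docs=Tue; Triage=Mon; QA=Mon) or Thu (e.g. Triage -> Mon, Launch -> Mon, Handover -> Tue, QA -> Mon, Docs -> Tue, Plan -> Thu).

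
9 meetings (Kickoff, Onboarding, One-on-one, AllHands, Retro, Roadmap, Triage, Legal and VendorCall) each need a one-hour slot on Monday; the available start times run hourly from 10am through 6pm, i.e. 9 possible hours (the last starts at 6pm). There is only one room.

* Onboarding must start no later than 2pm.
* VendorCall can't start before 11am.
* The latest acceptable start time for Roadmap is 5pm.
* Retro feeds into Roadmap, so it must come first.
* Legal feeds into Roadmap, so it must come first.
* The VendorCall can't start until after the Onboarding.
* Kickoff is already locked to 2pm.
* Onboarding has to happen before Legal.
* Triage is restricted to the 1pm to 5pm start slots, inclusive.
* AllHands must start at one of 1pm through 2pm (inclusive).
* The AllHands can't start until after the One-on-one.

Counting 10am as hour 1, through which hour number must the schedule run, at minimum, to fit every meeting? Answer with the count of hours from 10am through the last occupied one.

The precedence chain requires at least 3 distinct hours.
With at most 1 per hour and 9 meetings, at least 9 hours are needed.
Kickoff can't be placed before 2pm — that is hour 5 counting from 10am — so the schedule must run through at least 5 hours.
9 works (last occupied hour: 6pm): for example Retro=4pm; Onboarding=10am; Triage=3pm; Roadmap=5pm; AllHands=1pm; One-on-one=12pm; VendorCall=6pm; Legal=11am; Kickoff=2pm.

9 hours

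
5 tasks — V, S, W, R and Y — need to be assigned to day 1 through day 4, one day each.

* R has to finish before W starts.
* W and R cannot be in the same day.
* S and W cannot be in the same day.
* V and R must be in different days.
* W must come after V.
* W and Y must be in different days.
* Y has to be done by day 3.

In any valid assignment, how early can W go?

day 3

Precedence pushes W to at least day 2.
W at day 3 is achievable: R -> day 2; V -> day 1; S -> day 1; Y -> day 1; W -> day 3.
Nothing earlier works — the conflict constraints rule out every day before day 3.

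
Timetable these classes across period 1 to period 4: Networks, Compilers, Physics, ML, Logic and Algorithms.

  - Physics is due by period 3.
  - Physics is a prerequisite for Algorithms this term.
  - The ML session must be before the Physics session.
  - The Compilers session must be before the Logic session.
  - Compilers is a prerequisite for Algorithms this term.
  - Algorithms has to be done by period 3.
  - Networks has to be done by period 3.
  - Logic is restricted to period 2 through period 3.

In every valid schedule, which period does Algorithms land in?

Precedence pushes Algorithms to at least period 3; Algorithms's own window allows nothing later than period 3.
So Algorithms is pinned to period 3.

period 3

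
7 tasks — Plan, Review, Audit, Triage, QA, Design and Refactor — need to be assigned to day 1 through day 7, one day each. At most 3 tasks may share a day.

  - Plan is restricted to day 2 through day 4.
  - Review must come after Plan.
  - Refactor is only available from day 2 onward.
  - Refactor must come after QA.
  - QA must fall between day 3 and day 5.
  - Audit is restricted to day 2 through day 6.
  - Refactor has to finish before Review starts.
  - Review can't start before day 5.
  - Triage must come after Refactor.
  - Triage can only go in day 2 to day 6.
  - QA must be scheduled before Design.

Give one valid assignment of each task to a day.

Design=day 4; Refactor=day 4; Triage=day 5; Review=day 5; Plan=day 2; QA=day 3; Audit=day 2

Checking: QA(day 3) before Design(day 4); Refactor(day 4) before Triage(day 5); Refactor(day 4) before Review(day 5); QA(day 3) before Refactor(day 4); Plan(day 2) before Review(day 5); Plan=day 2 in [day 2,day 4]; QA=day 3 in [day 3,day 5]; Refactor=day 4 in [day 2,day 7]; Review=day 5 in [day 5,day 7]; Triage=day 5 in [day 2,day 6]; Audit=day 2 in [day 2,day 6]; max 2 per day (cap 3).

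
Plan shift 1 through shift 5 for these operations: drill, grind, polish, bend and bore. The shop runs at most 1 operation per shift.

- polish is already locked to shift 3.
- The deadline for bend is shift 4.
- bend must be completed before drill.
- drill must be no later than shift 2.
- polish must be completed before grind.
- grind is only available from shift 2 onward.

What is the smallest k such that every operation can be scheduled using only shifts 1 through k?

The precedence chain requires at least 2 distinct shifts.
With at most 1 per shift and 5 operations, at least 5 shifts are needed.
Propagating the time windows through the other constraints, grind can't land before shift 4, so the schedule must run through at least shift 4.
5 works (last occupied shift: shift 5): for example bore -> shift 5; grind -> shift 4; polish -> shift 3; bend -> shift 1; drill -> shift 2.

5 shifts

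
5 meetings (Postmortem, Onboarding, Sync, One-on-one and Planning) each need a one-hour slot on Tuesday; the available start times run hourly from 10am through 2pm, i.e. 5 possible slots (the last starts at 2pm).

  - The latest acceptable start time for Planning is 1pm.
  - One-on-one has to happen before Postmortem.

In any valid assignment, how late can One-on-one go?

Downstream work caps One-on-one at 1pm.
One-on-one at 1pm is achievable: Onboarding in 10am; Planning in 10am; Sync in 10am; Postmortem in 2pm; One-on-one in 1pm.

1pm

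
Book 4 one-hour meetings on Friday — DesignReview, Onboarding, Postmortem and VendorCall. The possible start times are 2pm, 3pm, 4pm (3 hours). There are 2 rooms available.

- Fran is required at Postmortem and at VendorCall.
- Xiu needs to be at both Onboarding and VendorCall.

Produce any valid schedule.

Postmortem in 3pm, VendorCall in 4pm, DesignReview in 2pm, Onboarding in 2pm

Checking: Postmortem(3pm) != VendorCall(4pm); Onboarding(2pm) != VendorCall(4pm); max 2 per hour (cap 2).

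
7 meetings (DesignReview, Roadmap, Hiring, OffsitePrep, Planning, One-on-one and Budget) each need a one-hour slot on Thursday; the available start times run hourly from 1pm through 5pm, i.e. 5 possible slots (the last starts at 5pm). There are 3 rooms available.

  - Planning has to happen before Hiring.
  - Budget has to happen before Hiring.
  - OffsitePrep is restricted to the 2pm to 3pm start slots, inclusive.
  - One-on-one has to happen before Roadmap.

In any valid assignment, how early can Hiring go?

2pm

Precedence pushes Hiring to at least 2pm.
Hiring at 2pm is achievable: OffsitePrep -> 2pm; Roadmap -> 2pm; Budget -> 1pm; DesignReview -> 3pm; Planning -> 1pm; One-on-one -> 1pm; Hiring -> 2pm.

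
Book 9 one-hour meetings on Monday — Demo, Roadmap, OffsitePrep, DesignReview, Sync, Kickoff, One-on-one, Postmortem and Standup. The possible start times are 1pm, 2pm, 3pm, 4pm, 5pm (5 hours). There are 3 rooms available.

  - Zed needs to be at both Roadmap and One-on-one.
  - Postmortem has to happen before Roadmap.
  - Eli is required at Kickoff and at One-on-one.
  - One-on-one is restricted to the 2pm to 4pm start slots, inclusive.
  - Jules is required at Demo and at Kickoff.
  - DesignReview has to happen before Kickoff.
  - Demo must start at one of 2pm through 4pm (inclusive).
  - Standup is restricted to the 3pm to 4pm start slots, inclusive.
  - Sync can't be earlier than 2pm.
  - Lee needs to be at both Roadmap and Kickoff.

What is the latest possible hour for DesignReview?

Downstream work caps DesignReview at 4pm.
DesignReview at 4pm is achievable: Demo -> 2pm, DesignReview -> 4pm, Standup -> 3pm, Roadmap -> 3pm, OffsitePrep -> 1pm, Sync -> 2pm, Kickoff -> 5pm, One-on-one -> 2pm, Postmortem -> 1pm.

4pm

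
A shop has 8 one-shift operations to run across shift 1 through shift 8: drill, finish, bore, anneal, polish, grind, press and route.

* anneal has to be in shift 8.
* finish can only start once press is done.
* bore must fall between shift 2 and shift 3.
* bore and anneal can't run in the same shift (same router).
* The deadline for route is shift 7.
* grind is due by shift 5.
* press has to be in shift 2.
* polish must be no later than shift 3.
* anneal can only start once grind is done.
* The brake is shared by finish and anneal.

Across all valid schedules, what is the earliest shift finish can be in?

shift 3

Precedence pushes finish to at least shift 3.
finish at shift 3 is achievable: finish -> shift 3; drill -> shift 1; anneal -> shift 8; polish -> shift 1; bore -> shift 2; route -> shift 1; grind -> shift 1; press -> shift 2.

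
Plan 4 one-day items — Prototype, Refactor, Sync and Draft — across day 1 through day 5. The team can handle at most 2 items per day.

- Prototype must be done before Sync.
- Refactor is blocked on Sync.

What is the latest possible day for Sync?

Precedence pushes Sync to at least day 2; downstream work caps Sync at day 4.
Sync at day 4 is achievable: Refactor in day 5; Sync in day 4; Prototype in day 1; Draft in day 1.

day 4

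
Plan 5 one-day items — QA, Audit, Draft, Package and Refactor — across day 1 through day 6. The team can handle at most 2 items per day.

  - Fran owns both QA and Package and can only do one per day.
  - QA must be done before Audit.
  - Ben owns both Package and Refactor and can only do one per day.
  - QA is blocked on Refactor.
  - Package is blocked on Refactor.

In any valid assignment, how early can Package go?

Precedence pushes Package to at least day 2.
Package at day 2 is achievable: Draft in day 1; Audit in day 4; QA in day 3; Refactor in day 1; Package in day 2.

day 2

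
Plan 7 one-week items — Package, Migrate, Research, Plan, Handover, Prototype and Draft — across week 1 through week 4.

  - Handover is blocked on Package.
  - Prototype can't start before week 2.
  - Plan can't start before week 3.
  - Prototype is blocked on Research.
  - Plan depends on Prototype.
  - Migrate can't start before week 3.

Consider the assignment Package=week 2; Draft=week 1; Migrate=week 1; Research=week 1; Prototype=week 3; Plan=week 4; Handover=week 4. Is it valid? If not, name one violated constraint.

Invalid. Migrate can't start before week 3.

Handover is blocked on Package — holds.
Prototype is blocked on Research — holds.
Prototype can't start before week 2 — holds.
Plan can't start before week 3 — holds.
Plan depends on Prototype — holds.
Migrate can't start before week 3 — violated.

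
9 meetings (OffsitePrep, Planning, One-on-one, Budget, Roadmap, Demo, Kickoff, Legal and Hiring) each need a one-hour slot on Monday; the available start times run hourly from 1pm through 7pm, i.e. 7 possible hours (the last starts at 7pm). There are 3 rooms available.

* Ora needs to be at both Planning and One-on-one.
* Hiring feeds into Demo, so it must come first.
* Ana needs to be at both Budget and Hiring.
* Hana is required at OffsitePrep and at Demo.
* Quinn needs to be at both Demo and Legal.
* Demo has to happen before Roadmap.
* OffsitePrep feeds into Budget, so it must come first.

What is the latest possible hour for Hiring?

Downstream work caps Hiring at 5pm.
Hiring at 5pm is achievable: OffsitePrep -> 1pm, Roadmap -> 7pm, Demo -> 6pm, Budget -> 2pm, Hiring -> 5pm, Legal -> 2pm, Kickoff -> 1pm, One-on-one -> 2pm, Planning -> 1pm.

5pm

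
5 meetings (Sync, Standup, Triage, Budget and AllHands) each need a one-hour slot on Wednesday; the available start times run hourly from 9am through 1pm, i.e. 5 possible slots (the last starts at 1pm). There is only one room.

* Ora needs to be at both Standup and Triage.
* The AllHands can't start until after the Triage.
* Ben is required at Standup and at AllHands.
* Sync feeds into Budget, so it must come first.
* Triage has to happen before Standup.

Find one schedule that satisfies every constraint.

Standup -> 11am, Budget -> 12pm, Sync -> 10am, Triage -> 9am, AllHands -> 1pm

Checking: Sync(10am) before Budget(12pm); Triage(9am) before Standup(11am); Triage(9am) before AllHands(1pm); Standup(11am) != AllHands(1pm); Standup(11am) != Triage(9am); max 1 per slot (cap 1).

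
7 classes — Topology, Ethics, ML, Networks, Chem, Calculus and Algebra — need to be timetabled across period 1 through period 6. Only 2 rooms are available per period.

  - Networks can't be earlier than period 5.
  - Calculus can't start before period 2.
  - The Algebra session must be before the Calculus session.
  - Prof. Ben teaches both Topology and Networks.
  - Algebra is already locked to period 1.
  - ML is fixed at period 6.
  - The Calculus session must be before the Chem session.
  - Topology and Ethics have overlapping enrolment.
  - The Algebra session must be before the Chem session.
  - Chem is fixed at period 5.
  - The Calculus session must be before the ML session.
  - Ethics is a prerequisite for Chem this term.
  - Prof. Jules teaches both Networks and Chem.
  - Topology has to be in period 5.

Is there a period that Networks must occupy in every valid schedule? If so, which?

period 6

Networks's window is period 5–period 6.
Topology is fixed at period 5, and Networks can't share a period with Topology.
So Networks must be period 6.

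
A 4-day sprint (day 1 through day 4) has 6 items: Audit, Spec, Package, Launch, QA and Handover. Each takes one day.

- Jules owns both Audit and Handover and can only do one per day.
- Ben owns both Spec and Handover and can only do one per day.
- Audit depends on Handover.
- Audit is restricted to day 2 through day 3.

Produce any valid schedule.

QA in day 1, Package in day 1, Audit in day 2, Spec in day 2, Handover in day 1, Launch in day 1

Checking: Handover(day 1) before Audit(day 2); Audit(day 2) != Handover(day 1); Spec(day 2) != Handover(day 1); Audit=day 2 in [day 2,day 3].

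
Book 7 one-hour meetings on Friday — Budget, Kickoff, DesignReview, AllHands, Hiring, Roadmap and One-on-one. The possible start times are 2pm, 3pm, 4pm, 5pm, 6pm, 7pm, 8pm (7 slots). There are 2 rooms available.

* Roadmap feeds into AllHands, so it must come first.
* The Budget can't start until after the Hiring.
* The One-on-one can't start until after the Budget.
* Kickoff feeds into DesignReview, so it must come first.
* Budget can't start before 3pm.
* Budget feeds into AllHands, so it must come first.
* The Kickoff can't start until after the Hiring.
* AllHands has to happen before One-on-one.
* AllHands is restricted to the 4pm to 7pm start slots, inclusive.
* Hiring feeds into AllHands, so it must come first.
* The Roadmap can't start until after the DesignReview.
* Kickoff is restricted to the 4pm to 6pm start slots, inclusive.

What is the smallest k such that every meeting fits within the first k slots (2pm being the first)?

The precedence chain requires at least 6 distinct slots.
With at most 2 per slot and 7 meetings, at least 4 slots are needed.
Propagating the time windows through the other constraints, One-on-one can't land before 8pm — that is slot 7 counting from 2pm — so the schedule must run through at least 7 slots.
7 works (last occupied slot: 8pm): for example DesignReview -> 5pm, Kickoff -> 4pm, One-on-one -> 8pm, Hiring -> 2pm, AllHands -> 7pm, Budget -> 3pm, Roadmap -> 6pm.

7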